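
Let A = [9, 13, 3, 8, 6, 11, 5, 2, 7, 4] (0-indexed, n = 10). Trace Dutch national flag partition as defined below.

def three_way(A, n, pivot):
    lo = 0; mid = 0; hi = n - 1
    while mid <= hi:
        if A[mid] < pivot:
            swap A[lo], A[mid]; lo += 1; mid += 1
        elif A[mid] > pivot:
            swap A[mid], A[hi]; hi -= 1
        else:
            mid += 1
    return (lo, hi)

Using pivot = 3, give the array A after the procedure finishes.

pivot = 3; lo=0, mid=0, hi=9
A[mid]=9>3: swap A[0],A[9]; hi=8 → [4, 13, 3, 8, 6, 11, 5, 2, 7, 9]
A[mid]=4>3: swap A[0],A[8]; hi=7 → [7, 13, 3, 8, 6, 11, 5, 2, 4, 9]
A[mid]=7>3: swap A[0],A[7]; hi=6 → [2, 13, 3, 8, 6, 11, 5, 7, 4, 9]
A[mid]=2<3: swap A[0],A[0]; lo=1,mid=1 → [2, 13, 3, 8, 6, 11, 5, 7, 4, 9]
A[mid]=13>3: swap A[1],A[6]; hi=5 → [2, 5, 3, 8, 6, 11, 13, 7, 4, 9]
A[mid]=5>3: swap A[1],A[5]; hi=4 → [2, 11, 3, 8, 6, 5, 13, 7, 4, 9]
A[mid]=11>3: swap A[1],A[4]; hi=3 → [2, 6, 3, 8, 11, 5, 13, 7, 4, 9]
A[mid]=6>3: swap A[1],A[3]; hi=2 → [2, 8, 3, 6, 11, 5, 13, 7, 4, 9]
A[mid]=8>3: swap A[1],A[2]; hi=1 → [2, 3, 8, 6, 11, 5, 13, 7, 4, 9]
A[mid]=3=3: mid=2
end: lo=1, hi=1; A = [2, 3, 8, 6, 11, 5, 13, 7, 4, 9]

[2, 3, 8, 6, 11, 5, 13, 7, 4, 9]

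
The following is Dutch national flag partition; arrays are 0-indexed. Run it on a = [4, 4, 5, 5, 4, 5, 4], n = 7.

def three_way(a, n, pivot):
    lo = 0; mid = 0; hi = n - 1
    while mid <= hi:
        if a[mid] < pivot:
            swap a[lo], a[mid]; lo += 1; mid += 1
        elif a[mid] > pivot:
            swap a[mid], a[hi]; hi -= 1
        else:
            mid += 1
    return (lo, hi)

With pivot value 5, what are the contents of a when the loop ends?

lo=0 mid=0 hi=6
4<5: swap(0,0), lo=1 mid=1 ⇒ [4, 4, 5, 5, 4, 5, 4]
4<5: swap(1,1), lo=2 mid=2 ⇒ [4, 4, 5, 5, 4, 5, 4]
5=5: mid=3
5=5: mid=4
4<5: swap(2,4), lo=3 mid=5 ⇒ [4, 4, 4, 5, 5, 5, 4]
5=5: mid=6
4<5: swap(3,6), lo=4 mid=7 ⇒ [4, 4, 4, 4, 5, 5, 5]
done. lo=4 hi=6; a=[4, 4, 4, 4, 5, 5, 5]

[4, 4, 4, 4, 5, 5, 5]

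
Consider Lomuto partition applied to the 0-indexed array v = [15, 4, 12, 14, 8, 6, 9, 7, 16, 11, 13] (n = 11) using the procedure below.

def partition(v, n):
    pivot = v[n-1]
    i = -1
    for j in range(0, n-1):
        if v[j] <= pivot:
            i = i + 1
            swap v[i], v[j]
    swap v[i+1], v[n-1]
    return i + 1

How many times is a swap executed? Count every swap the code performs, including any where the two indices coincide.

pivot=13, i=-1
j=0: 15>13, skip
j=1: 4≤13, i=0, swap(0,1) ⇒ [4, 15, 12, 14, 8, 6, 9, 7, 16, 11, 13]
j=2: 12≤13, i=1, swap(1,2) ⇒ [4, 12, 15, 14, 8, 6, 9, 7, 16, 11, 13]
j=3: 14>13, skip
j=4: 8≤13, i=2, swap(2,4) ⇒ [4, 12, 8, 14, 15, 6, 9, 7, 16, 11, 13]
j=5: 6≤13, i=3, swap(3,5) ⇒ [4, 12, 8, 6, 15, 14, 9, 7, 16, 11, 13]
j=6: 9≤13, i=4, swap(4,6) ⇒ [4, 12, 8, 6, 9, 14, 15, 7, 16, 11, 13]
j=7: 7≤13, i=5, swap(5,7) ⇒ [4, 12, 8, 6, 9, 7, 15, 14, 16, 11, 13]
j=8: 16>13, skip
j=9: 11≤13, i=6, swap(6,9) ⇒ [4, 12, 8, 6, 9, 7, 11, 14, 16, 15, 13]
swap(7,10) ⇒ [4, 12, 8, 6, 9, 7, 11, 13, 16, 15, 14]; return 7

8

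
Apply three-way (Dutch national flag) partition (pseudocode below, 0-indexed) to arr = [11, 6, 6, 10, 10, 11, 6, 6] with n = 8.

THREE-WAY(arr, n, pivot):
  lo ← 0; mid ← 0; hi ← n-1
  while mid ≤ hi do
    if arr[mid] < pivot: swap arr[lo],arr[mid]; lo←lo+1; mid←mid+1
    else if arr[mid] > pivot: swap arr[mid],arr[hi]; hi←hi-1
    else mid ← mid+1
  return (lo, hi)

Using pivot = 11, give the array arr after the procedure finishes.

pivot = 11; lo=0, mid=0, hi=7
arr[mid]=11=11: mid=1
arr[mid]=6<11: swap arr[0],arr[1]; lo=1,mid=2 → [6, 11, 6, 10, 10, 11, 6, 6]
arr[mid]=6<11: swap arr[1],arr[2]; lo=2,mid=3 → [6, 6, 11, 10, 10, 11, 6, 6]
arr[mid]=10<11: swap arr[2],arr[3]; lo=3,mid=4 → [6, 6, 10, 11, 10, 11, 6, 6]
arr[mid]=10<11: swap arr[3],arr[4]; lo=4,mid=5 → [6, 6, 10, 10, 11, 11, 6, 6]
arr[mid]=11=11: mid=6
arr[mid]=6<11: swap arr[4],arr[6]; lo=5,mid=7 → [6, 6, 10, 10, 6, 11, 11, 6]
arr[mid]=6<11: swap arr[5],arr[7]; lo=6,mid=8 → [6, 6, 10, 10, 6, 6, 11, 11]
end: lo=6, hi=7; arr = [6, 6, 10, 10, 6, 6, 11, 11]

[6, 6, 10, 10, 6, 6, 11, 11]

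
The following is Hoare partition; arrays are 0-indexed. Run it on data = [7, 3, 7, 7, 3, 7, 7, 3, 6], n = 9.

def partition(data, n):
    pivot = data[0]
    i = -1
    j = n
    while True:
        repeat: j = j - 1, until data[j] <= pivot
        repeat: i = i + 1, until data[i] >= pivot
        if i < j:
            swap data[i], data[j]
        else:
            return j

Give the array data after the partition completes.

pivot=7
j stops at 8 (6), i stops at 0 (7); swap ⇒ [6, 3, 7, 7, 3, 7, 7, 3, 7]
j stops at 7 (3), i stops at 2 (7); swap ⇒ [6, 3, 3, 7, 3, 7, 7, 7, 7]
j stops at 6 (7), i stops at 3 (7); swap ⇒ [6, 3, 3, 7, 3, 7, 7, 7, 7]
j stops at 5, i stops at 5; i≥j ⇒ return 5. data=[6, 3, 3, 7, 3, 7, 7, 7, 7]

[6, 3, 3, 7, 3, 7, 7, 7, 7]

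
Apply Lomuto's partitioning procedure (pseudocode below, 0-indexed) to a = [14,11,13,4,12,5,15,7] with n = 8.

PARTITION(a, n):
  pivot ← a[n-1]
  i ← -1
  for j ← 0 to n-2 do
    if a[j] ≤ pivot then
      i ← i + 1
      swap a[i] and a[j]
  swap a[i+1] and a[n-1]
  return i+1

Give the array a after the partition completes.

[4,5,7,14,12,11,15,13]

pivot = a[7] = 7; i = -1
j=0: a[0]=14 > 7 → no swap
j=1: a[1]=11 > 7 → no swap
j=2: a[2]=13 > 7 → no swap
j=3: a[3]=4 ≤ 7 → i=0, swap a[0],a[3] → [4,11,13,14,12,5,15,7]
j=4: a[4]=12 > 7 → no swap
j=5: a[5]=5 ≤ 7 → i=1, swap a[1],a[5] → [4,5,13,14,12,11,15,7]
j=6: a[6]=15 > 7 → no swap
final swap a[2],a[7] → [4,5,7,14,12,11,15,13]; return 2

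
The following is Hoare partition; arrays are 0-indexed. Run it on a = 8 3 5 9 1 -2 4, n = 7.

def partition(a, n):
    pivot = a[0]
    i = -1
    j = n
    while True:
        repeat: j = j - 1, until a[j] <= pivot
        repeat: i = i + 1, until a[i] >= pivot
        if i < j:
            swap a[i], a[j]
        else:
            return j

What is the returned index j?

pivot = a[0] = 8; i = -1, j = 7
j→6 (a[6]=4≤8), i→0 (a[0]=8≥8); i<j, swap → 4 3 5 9 1 -2 8
j→5 (a[5]=-2≤8), i→3 (a[3]=9≥8); i<j, swap → 4 3 5 -2 1 9 8
j→4, i→5; i≥j, return j=4. a = 4 3 5 -2 1 9 8

4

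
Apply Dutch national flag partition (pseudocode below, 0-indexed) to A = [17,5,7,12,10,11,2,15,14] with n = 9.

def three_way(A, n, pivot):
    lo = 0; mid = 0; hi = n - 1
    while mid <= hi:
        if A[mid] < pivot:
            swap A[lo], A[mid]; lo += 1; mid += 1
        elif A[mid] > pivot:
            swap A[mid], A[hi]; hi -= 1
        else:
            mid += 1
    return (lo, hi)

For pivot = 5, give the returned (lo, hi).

(1, 1)

lo=0 mid=0 hi=8
17>5: swap(0,8), hi=7 ⇒ [14,5,7,12,10,11,2,15,17]
14>5: swap(0,7), hi=6 ⇒ [15,5,7,12,10,11,2,14,17]
15>5: swap(0,6), hi=5 ⇒ [2,5,7,12,10,11,15,14,17]
2<5: swap(0,0), lo=1 mid=1 ⇒ [2,5,7,12,10,11,15,14,17]
5=5: mid=2
7>5: swap(2,5), hi=4 ⇒ [2,5,11,12,10,7,15,14,17]
11>5: swap(2,4), hi=3 ⇒ [2,5,10,12,11,7,15,14,17]
10>5: swap(2,3), hi=2 ⇒ [2,5,12,10,11,7,15,14,17]
12>5: swap(2,2), hi=1 ⇒ [2,5,12,10,11,7,15,14,17]
done. lo=1 hi=1; A=[2,5,12,10,11,7,15,14,17]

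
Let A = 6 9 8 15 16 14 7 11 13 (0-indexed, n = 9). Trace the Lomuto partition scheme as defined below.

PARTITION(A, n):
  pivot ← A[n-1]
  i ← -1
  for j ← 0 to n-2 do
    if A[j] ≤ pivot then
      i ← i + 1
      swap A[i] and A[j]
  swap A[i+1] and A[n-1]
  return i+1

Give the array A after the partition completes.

6 9 8 7 11 13 15 16 14

pivot=13, i=-1
j=0: 6≤13, i=0, swap(0,0) ⇒ 6 9 8 15 16 14 7 11 13
j=1: 9≤13, i=1, swap(1,1) ⇒ 6 9 8 15 16 14 7 11 13
j=2: 8≤13, i=2, swap(2,2) ⇒ 6 9 8 15 16 14 7 11 13
j=3: 15>13, skip
j=4: 16>13, skip
j=5: 14>13, skip
j=6: 7≤13, i=3, swap(3,6) ⇒ 6 9 8 7 16 14 15 11 13
j=7: 11≤13, i=4, swap(4,7) ⇒ 6 9 8 7 11 14 15 16 13
swap(5,8) ⇒ 6 9 8 7 11 13 15 16 14; return 5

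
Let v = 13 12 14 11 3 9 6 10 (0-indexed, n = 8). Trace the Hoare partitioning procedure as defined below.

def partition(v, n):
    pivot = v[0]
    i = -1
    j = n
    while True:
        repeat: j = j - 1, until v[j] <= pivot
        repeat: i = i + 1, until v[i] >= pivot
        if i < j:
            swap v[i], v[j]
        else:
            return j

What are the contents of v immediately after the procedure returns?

pivot=13
j stops at 7 (10), i stops at 0 (13); swap ⇒ 10 12 14 11 3 9 6 13
j stops at 6 (6), i stops at 2 (14); swap ⇒ 10 12 6 11 3 9 14 13
j stops at 5, i stops at 6; i≥j ⇒ return 5. v=10 12 6 11 3 9 14 13

10 12 6 11 3 9 14 13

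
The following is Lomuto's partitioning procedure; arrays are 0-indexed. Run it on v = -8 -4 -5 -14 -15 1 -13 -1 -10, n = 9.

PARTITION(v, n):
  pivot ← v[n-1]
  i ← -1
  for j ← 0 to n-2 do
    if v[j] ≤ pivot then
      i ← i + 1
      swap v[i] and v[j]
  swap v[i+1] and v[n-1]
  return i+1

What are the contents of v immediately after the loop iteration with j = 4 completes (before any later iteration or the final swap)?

pivot = v[8] = -10; i = -1
j=0: v[0]=-8 > -10 → no swap
j=1: v[1]=-4 > -10 → no swap
j=2: v[2]=-5 > -10 → no swap
j=3: v[3]=-14 ≤ -10 → i=0, swap v[0],v[3] → -14 -4 -5 -8 -15 1 -13 -1 -10
j=4: v[4]=-15 ≤ -10 → i=1, swap v[1],v[4] → -14 -15 -5 -8 -4 1 -13 -1 -10
(after j=4) v = -14 -15 -5 -8 -4 1 -13 -1 -10

-14 -15 -5 -8 -4 1 -13 -1 -10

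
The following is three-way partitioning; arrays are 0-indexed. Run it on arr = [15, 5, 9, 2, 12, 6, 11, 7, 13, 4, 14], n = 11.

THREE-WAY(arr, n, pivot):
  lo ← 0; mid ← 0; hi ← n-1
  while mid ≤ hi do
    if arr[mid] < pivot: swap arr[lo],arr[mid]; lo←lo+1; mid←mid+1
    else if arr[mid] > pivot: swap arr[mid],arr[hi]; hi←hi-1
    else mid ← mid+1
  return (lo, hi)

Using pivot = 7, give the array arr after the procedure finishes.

[4, 5, 2, 6, 7, 11, 12, 13, 9, 14, 15]

pivot = 7; lo=0, mid=0, hi=10
arr[mid]=15>7: swap arr[0],arr[10]; hi=9 → [14, 5, 9, 2, 12, 6, 11, 7, 13, 4, 15]
arr[mid]=14>7: swap arr[0],arr[9]; hi=8 → [4, 5, 9, 2, 12, 6, 11, 7, 13, 14, 15]
arr[mid]=4<7: swap arr[0],arr[0]; lo=1,mid=1 → [4, 5, 9, 2, 12, 6, 11, 7, 13, 14, 15]
arr[mid]=5<7: swap arr[1],arr[1]; lo=2,mid=2 → [4, 5, 9, 2, 12, 6, 11, 7, 13, 14, 15]
arr[mid]=9>7: swap arr[2],arr[8]; hi=7 → [4, 5, 13, 2, 12, 6, 11, 7, 9, 14, 15]
arr[mid]=13>7: swap arr[2],arr[7]; hi=6 → [4, 5, 7, 2, 12, 6, 11, 13, 9, 14, 15]
arr[mid]=7=7: mid=3
arr[mid]=2<7: swap arr[2],arr[3]; lo=3,mid=4 → [4, 5, 2, 7, 12, 6, 11, 13, 9, 14, 15]
arr[mid]=12>7: swap arr[4],arr[6]; hi=5 → [4, 5, 2, 7, 11, 6, 12, 13, 9, 14, 15]
arr[mid]=11>7: swap arr[4],arr[5]; hi=4 → [4, 5, 2, 7, 6, 11, 12, 13, 9, 14, 15]
arr[mid]=6<7: swap arr[3],arr[4]; lo=4,mid=5 → [4, 5, 2, 6, 7, 11, 12, 13, 9, 14, 15]
end: lo=4, hi=4; arr = [4, 5, 2, 6, 7, 11, 12, 13, 9, 14, 15]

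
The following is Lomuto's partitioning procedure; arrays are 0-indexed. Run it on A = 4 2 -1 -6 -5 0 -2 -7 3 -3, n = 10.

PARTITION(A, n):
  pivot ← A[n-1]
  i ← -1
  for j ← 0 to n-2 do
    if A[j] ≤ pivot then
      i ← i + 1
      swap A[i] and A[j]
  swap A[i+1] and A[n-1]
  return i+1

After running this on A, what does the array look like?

-6 -5 -7 -3 2 0 -2 -1 3 4

pivot=-3, i=-1
j=0: 4>-3, skip
j=1: 2>-3, skip
j=2: -1>-3, skip
j=3: -6≤-3, i=0, swap(0,3) ⇒ -6 2 -1 4 -5 0 -2 -7 3 -3
j=4: -5≤-3, i=1, swap(1,4) ⇒ -6 -5 -1 4 2 0 -2 -7 3 -3
j=5: 0>-3, skip
j=6: -2>-3, skip
j=7: -7≤-3, i=2, swap(2,7) ⇒ -6 -5 -7 4 2 0 -2 -1 3 -3
j=8: 3>-3, skip
swap(3,9) ⇒ -6 -5 -7 -3 2 0 -2 -1 3 4; return 3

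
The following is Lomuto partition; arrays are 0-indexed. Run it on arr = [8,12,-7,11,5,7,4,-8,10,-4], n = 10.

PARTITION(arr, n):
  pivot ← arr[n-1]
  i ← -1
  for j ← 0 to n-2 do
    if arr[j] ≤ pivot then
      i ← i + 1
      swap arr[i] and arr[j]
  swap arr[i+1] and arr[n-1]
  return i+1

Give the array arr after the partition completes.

pivot=-4, i=-1
j=0: 8>-4, skip
j=1: 12>-4, skip
j=2: -7≤-4, i=0, swap(0,2) ⇒ [-7,12,8,11,5,7,4,-8,10,-4]
j=3: 11>-4, skip
j=4: 5>-4, skip
j=5: 7>-4, skip
j=6: 4>-4, skip
j=7: -8≤-4, i=1, swap(1,7) ⇒ [-7,-8,8,11,5,7,4,12,10,-4]
j=8: 10>-4, skip
swap(2,9) ⇒ [-7,-8,-4,11,5,7,4,12,10,8]; return 2

[-7,-8,-4,11,5,7,4,12,10,8]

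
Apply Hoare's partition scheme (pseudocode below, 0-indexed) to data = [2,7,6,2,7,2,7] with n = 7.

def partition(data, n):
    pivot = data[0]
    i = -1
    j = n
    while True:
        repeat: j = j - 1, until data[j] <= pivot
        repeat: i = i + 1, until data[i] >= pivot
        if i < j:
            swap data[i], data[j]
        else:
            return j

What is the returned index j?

pivot=2
j stops at 5 (2), i stops at 0 (2); swap ⇒ [2,7,6,2,7,2,7]
j stops at 3 (2), i stops at 1 (7); swap ⇒ [2,2,6,7,7,2,7]
j stops at 1, i stops at 2; i≥j ⇒ return 1. data=[2,2,6,7,7,2,7]

1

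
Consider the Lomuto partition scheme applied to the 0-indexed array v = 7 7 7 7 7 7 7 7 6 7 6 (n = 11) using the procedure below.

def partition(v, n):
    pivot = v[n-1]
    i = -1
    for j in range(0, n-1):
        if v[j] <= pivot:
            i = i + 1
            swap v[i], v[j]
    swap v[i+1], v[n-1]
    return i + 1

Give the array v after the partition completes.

6 6 7 7 7 7 7 7 7 7 7

pivot = v[10] = 6; i = -1
j=0: v[0]=7 > 6 → no swap
j=1: v[1]=7 > 6 → no swap
j=2: v[2]=7 > 6 → no swap
j=3: v[3]=7 > 6 → no swap
j=4: v[4]=7 > 6 → no swap
j=5: v[5]=7 > 6 → no swap
j=6: v[6]=7 > 6 → no swap
j=7: v[7]=7 > 6 → no swap
j=8: v[8]=6 ≤ 6 → i=0, swap v[0],v[8] → 6 7 7 7 7 7 7 7 7 7 6
j=9: v[9]=7 > 6 → no swap
final swap v[1],v[10] → 6 6 7 7 7 7 7 7 7 7 7; return 1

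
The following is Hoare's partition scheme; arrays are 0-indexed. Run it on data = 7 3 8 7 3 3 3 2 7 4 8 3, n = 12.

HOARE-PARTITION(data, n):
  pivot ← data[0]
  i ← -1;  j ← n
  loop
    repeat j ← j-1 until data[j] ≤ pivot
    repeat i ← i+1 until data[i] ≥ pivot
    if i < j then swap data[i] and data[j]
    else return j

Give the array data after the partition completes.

3 3 4 7 3 3 3 2 7 8 8 7

pivot = data[0] = 7; i = -1, j = 12
j→11 (data[11]=3≤7), i→0 (data[0]=7≥7); i<j, swap → 3 3 8 7 3 3 3 2 7 4 8 7
j→9 (data[9]=4≤7), i→2 (data[2]=8≥7); i<j, swap → 3 3 4 7 3 3 3 2 7 8 8 7
j→8 (data[8]=7≤7), i→3 (data[3]=7≥7); i<j, swap → 3 3 4 7 3 3 3 2 7 8 8 7
j→7, i→8; i≥j, return j=7. data = 3 3 4 7 3 3 3 2 7 8 8 7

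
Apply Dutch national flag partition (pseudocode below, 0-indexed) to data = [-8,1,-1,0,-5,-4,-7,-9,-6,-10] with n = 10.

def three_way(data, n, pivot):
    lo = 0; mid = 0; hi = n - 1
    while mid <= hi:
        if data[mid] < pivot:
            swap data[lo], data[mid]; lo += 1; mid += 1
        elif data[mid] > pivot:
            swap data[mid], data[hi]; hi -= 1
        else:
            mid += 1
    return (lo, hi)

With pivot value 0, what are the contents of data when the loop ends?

pivot = 0; lo=0, mid=0, hi=9
data[mid]=-8<0: swap data[0],data[0]; lo=1,mid=1 → [-8,1,-1,0,-5,-4,-7,-9,-6,-10]
data[mid]=1>0: swap data[1],data[9]; hi=8 → [-8,-10,-1,0,-5,-4,-7,-9,-6,1]
data[mid]=-10<0: swap data[1],data[1]; lo=2,mid=2 → [-8,-10,-1,0,-5,-4,-7,-9,-6,1]
data[mid]=-1<0: swap data[2],data[2]; lo=3,mid=3 → [-8,-10,-1,0,-5,-4,-7,-9,-6,1]
data[mid]=0=0: mid=4
data[mid]=-5<0: swap data[3],data[4]; lo=4,mid=5 → [-8,-10,-1,-5,0,-4,-7,-9,-6,1]
data[mid]=-4<0: swap data[4],data[5]; lo=5,mid=6 → [-8,-10,-1,-5,-4,0,-7,-9,-6,1]
data[mid]=-7<0: swap data[5],data[6]; lo=6,mid=7 → [-8,-10,-1,-5,-4,-7,0,-9,-6,1]
data[mid]=-9<0: swap data[6],data[7]; lo=7,mid=8 → [-8,-10,-1,-5,-4,-7,-9,0,-6,1]
data[mid]=-6<0: swap data[7],data[8]; lo=8,mid=9 → [-8,-10,-1,-5,-4,-7,-9,-6,0,1]
end: lo=8, hi=8; data = [-8,-10,-1,-5,-4,-7,-9,-6,0,1]

[-8,-10,-1,-5,-4,-7,-9,-6,0,1]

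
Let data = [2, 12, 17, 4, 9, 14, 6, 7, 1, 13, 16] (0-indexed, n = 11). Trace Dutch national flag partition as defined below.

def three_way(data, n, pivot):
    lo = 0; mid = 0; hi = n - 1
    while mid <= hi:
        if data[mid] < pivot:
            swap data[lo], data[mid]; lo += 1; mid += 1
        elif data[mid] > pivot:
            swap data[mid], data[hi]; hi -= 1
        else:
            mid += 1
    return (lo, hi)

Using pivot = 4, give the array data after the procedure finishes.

[2, 1, 4, 9, 14, 6, 7, 17, 13, 16, 12]

pivot = 4; lo=0, mid=0, hi=10
data[mid]=2<4: swap data[0],data[0]; lo=1,mid=1 → [2, 12, 17, 4, 9, 14, 6, 7, 1, 13, 16]
data[mid]=12>4: swap data[1],data[10]; hi=9 → [2, 16, 17, 4, 9, 14, 6, 7, 1, 13, 12]
data[mid]=16>4: swap data[1],data[9]; hi=8 → [2, 13, 17, 4, 9, 14, 6, 7, 1, 16, 12]
data[mid]=13>4: swap data[1],data[8]; hi=7 → [2, 1, 17, 4, 9, 14, 6, 7, 13, 16, 12]
data[mid]=1<4: swap data[1],data[1]; lo=2,mid=2 → [2, 1, 17, 4, 9, 14, 6, 7, 13, 16, 12]
data[mid]=17>4: swap data[2],data[7]; hi=6 → [2, 1, 7, 4, 9, 14, 6, 17, 13, 16, 12]
data[mid]=7>4: swap data[2],data[6]; hi=5 → [2, 1, 6, 4, 9, 14, 7, 17, 13, 16, 12]
data[mid]=6>4: swap data[2],data[5]; hi=4 → [2, 1, 14, 4, 9, 6, 7, 17, 13, 16, 12]
data[mid]=14>4: swap data[2],data[4]; hi=3 → [2, 1, 9, 4, 14, 6, 7, 17, 13, 16, 12]
data[mid]=9>4: swap data[2],data[3]; hi=2 → [2, 1, 4, 9, 14, 6, 7, 17, 13, 16, 12]
data[mid]=4=4: mid=3
end: lo=2, hi=2; data = [2, 1, 4, 9, 14, 6, 7, 17, 13, 16, 12]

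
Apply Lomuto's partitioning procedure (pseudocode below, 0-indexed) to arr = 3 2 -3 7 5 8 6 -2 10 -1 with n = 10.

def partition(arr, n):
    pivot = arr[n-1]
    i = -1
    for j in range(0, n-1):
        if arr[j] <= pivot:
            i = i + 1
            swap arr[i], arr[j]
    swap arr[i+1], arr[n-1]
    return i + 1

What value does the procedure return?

pivot=-1, i=-1
j=0: 3>-1, skip
j=1: 2>-1, skip
j=2: -3≤-1, i=0, swap(0,2) ⇒ -3 2 3 7 5 8 6 -2 10 -1
j=3: 7>-1, skip
j=4: 5>-1, skip
j=5: 8>-1, skip
j=6: 6>-1, skip
j=7: -2≤-1, i=1, swap(1,7) ⇒ -3 -2 3 7 5 8 6 2 10 -1
j=8: 10>-1, skip
swap(2,9) ⇒ -3 -2 -1 7 5 8 6 2 10 3; return 2

2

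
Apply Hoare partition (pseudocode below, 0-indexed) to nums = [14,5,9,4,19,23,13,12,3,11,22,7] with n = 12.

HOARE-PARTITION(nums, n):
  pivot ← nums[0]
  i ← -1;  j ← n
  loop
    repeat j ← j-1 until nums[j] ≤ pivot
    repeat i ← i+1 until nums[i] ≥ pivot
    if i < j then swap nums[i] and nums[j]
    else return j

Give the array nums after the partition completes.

pivot = nums[0] = 14; i = -1, j = 12
j→11 (nums[11]=7≤14), i→0 (nums[0]=14≥14); i<j, swap → [7,5,9,4,19,23,13,12,3,11,22,14]
j→9 (nums[9]=11≤14), i→4 (nums[4]=19≥14); i<j, swap → [7,5,9,4,11,23,13,12,3,19,22,14]
j→8 (nums[8]=3≤14), i→5 (nums[5]=23≥14); i<j, swap → [7,5,9,4,11,3,13,12,23,19,22,14]
j→7, i→8; i≥j, return j=7. nums = [7,5,9,4,11,3,13,12,23,19,22,14]

[7,5,9,4,11,3,13,12,23,19,22,14]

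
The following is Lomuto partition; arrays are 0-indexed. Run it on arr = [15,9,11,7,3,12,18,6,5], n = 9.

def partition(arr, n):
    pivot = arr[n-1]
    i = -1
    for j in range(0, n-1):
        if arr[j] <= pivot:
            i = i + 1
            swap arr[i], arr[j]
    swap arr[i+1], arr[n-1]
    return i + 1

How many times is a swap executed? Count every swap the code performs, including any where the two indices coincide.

2

pivot=5, i=-1
j=0: 15>5, skip
j=1: 9>5, skip
j=2: 11>5, skip
j=3: 7>5, skip
j=4: 3≤5, i=0, swap(0,4) ⇒ [3,9,11,7,15,12,18,6,5]
j=5: 12>5, skip
j=6: 18>5, skip
j=7: 6>5, skip
swap(1,8) ⇒ [3,5,11,7,15,12,18,6,9]; return 1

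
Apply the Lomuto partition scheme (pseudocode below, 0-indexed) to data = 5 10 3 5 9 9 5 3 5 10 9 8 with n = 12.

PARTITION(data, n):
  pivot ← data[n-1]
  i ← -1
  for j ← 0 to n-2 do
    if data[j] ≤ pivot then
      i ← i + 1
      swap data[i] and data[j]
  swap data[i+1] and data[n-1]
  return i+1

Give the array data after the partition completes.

5 3 5 5 3 5 8 9 9 10 9 10

pivot = data[11] = 8; i = -1
j=0: data[0]=5 ≤ 8 → i=0, swap data[0],data[0] (no change) → 5 10 3 5 9 9 5 3 5 10 9 8
j=1: data[1]=10 > 8 → no swap
j=2: data[2]=3 ≤ 8 → i=1, swap data[1],data[2] → 5 3 10 5 9 9 5 3 5 10 9 8
j=3: data[3]=5 ≤ 8 → i=2, swap data[2],data[3] → 5 3 5 10 9 9 5 3 5 10 9 8
j=4: data[4]=9 > 8 → no swap
j=5: data[5]=9 > 8 → no swap
j=6: data[6]=5 ≤ 8 → i=3, swap data[3],data[6] → 5 3 5 5 9 9 10 3 5 10 9 8
j=7: data[7]=3 ≤ 8 → i=4, swap data[4],data[7] → 5 3 5 5 3 9 10 9 5 10 9 8
j=8: data[8]=5 ≤ 8 → i=5, swap data[5],data[8] → 5 3 5 5 3 5 10 9 9 10 9 8
j=9: data[9]=10 > 8 → no swap
j=10: data[10]=9 > 8 → no swap
final swap data[6],data[11] → 5 3 5 5 3 5 8 9 9 10 9 10; return 6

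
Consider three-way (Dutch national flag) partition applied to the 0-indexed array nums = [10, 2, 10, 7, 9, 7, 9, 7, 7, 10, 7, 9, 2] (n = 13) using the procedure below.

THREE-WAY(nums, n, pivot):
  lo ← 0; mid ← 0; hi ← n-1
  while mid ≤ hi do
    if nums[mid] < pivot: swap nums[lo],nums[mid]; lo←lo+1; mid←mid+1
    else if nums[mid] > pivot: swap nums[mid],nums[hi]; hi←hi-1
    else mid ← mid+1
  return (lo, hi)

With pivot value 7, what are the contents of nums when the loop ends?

[2, 2, 7, 7, 7, 7, 7, 9, 10, 9, 9, 10, 10]

lo=0 mid=0 hi=12
10>7: swap(0,12), hi=11 ⇒ [2, 2, 10, 7, 9, 7, 9, 7, 7, 10, 7, 9, 10]
2<7: swap(0,0), lo=1 mid=1 ⇒ [2, 2, 10, 7, 9, 7, 9, 7, 7, 10, 7, 9, 10]
2<7: swap(1,1), lo=2 mid=2 ⇒ [2, 2, 10, 7, 9, 7, 9, 7, 7, 10, 7, 9, 10]
10>7: swap(2,11), hi=10 ⇒ [2, 2, 9, 7, 9, 7, 9, 7, 7, 10, 7, 10, 10]
9>7: swap(2,10), hi=9 ⇒ [2, 2, 7, 7, 9, 7, 9, 7, 7, 10, 9, 10, 10]
7=7: mid=3
7=7: mid=4
9>7: swap(4,9), hi=8 ⇒ [2, 2, 7, 7, 10, 7, 9, 7, 7, 9, 9, 10, 10]
10>7: swap(4,8), hi=7 ⇒ [2, 2, 7, 7, 7, 7, 9, 7, 10, 9, 9, 10, 10]
7=7: mid=5
7=7: mid=6
9>7: swap(6,7), hi=6 ⇒ [2, 2, 7, 7, 7, 7, 7, 9, 10, 9, 9, 10, 10]
7=7: mid=7
done. lo=2 hi=6; nums=[2, 2, 7, 7, 7, 7, 7, 9, 10, 9, 9, 10, 10]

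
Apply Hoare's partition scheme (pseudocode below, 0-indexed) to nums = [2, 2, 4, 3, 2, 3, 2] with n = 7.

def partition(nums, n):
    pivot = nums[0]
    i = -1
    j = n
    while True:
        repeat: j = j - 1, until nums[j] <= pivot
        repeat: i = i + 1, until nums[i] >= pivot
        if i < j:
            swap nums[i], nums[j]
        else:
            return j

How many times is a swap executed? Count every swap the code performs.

pivot = nums[0] = 2; i = -1, j = 7
j→6 (nums[6]=2≤2), i→0 (nums[0]=2≥2); i<j, swap → [2, 2, 4, 3, 2, 3, 2]
j→4 (nums[4]=2≤2), i→1 (nums[1]=2≥2); i<j, swap → [2, 2, 4, 3, 2, 3, 2]
j→1, i→2; i≥j, return j=1. nums = [2, 2, 4, 3, 2, 3, 2]

2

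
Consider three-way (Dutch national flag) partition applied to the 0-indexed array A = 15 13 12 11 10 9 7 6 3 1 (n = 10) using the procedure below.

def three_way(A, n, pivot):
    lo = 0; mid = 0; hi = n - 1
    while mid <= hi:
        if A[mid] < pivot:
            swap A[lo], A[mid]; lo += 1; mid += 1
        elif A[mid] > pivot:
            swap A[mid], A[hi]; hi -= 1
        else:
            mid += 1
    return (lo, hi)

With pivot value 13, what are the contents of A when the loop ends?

lo=0 mid=0 hi=9
15>13: swap(0,9), hi=8 ⇒ 1 13 12 11 10 9 7 6 3 15
1<13: swap(0,0), lo=1 mid=1 ⇒ 1 13 12 11 10 9 7 6 3 15
13=13: mid=2
12<13: swap(1,2), lo=2 mid=3 ⇒ 1 12 13 11 10 9 7 6 3 15
11<13: swap(2,3), lo=3 mid=4 ⇒ 1 12 11 13 10 9 7 6 3 15
10<13: swap(3,4), lo=4 mid=5 ⇒ 1 12 11 10 13 9 7 6 3 15
9<13: swap(4,5), lo=5 mid=6 ⇒ 1 12 11 10 9 13 7 6 3 15
7<13: swap(5,6), lo=6 mid=7 ⇒ 1 12 11 10 9 7 13 6 3 15
6<13: swap(6,7), lo=7 mid=8 ⇒ 1 12 11 10 9 7 6 13 3 15
3<13: swap(7,8), lo=8 mid=9 ⇒ 1 12 11 10 9 7 6 3 13 15
done. lo=8 hi=8; A=1 12 11 10 9 7 6 3 13 15

1 12 11 10 9 7 6 3 13 15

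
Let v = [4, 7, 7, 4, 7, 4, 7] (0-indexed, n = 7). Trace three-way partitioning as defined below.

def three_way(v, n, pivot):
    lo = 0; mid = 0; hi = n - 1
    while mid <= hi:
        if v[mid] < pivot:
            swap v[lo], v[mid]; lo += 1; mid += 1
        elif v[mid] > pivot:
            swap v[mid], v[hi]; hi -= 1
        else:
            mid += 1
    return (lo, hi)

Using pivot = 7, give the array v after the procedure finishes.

pivot = 7; lo=0, mid=0, hi=6
v[mid]=4<7: swap v[0],v[0]; lo=1,mid=1 → [4, 7, 7, 4, 7, 4, 7]
v[mid]=7=7: mid=2
v[mid]=7=7: mid=3
v[mid]=4<7: swap v[1],v[3]; lo=2,mid=4 → [4, 4, 7, 7, 7, 4, 7]
v[mid]=7=7: mid=5
v[mid]=4<7: swap v[2],v[5]; lo=3,mid=6 → [4, 4, 4, 7, 7, 7, 7]
v[mid]=7=7: mid=7
end: lo=3, hi=6; v = [4, 4, 4, 7, 7, 7, 7]

[4, 4, 4, 7, 7, 7, 7]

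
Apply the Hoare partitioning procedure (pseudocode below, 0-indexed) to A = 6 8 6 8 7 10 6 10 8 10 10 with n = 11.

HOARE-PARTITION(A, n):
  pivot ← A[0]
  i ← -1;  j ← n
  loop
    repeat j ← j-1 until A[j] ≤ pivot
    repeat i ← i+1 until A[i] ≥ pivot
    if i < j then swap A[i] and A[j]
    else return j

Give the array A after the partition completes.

pivot = A[0] = 6; i = -1, j = 11
j→6 (A[6]=6≤6), i→0 (A[0]=6≥6); i<j, swap → 6 8 6 8 7 10 6 10 8 10 10
j→2 (A[2]=6≤6), i→1 (A[1]=8≥6); i<j, swap → 6 6 8 8 7 10 6 10 8 10 10
j→1, i→2; i≥j, return j=1. A = 6 6 8 8 7 10 6 10 8 10 10

6 6 8 8 7 10 6 10 8 10 10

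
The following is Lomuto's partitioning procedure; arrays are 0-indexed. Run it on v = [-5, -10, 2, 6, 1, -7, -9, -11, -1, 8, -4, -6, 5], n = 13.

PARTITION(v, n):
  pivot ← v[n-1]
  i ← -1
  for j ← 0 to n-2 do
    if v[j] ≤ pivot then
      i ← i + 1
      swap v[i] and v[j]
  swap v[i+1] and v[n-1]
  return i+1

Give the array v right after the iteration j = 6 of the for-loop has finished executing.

pivot=5, i=-1
j=0: -5≤5, i=0, swap(0,0) ⇒ [-5, -10, 2, 6, 1, -7, -9, -11, -1, 8, -4, -6, 5]
j=1: -10≤5, i=1, swap(1,1) ⇒ [-5, -10, 2, 6, 1, -7, -9, -11, -1, 8, -4, -6, 5]
j=2: 2≤5, i=2, swap(2,2) ⇒ [-5, -10, 2, 6, 1, -7, -9, -11, -1, 8, -4, -6, 5]
j=3: 6>5, skip
j=4: 1≤5, i=3, swap(3,4) ⇒ [-5, -10, 2, 1, 6, -7, -9, -11, -1, 8, -4, -6, 5]
j=5: -7≤5, i=4, swap(4,5) ⇒ [-5, -10, 2, 1, -7, 6, -9, -11, -1, 8, -4, -6, 5]
j=6: -9≤5, i=5, swap(5,6) ⇒ [-5, -10, 2, 1, -7, -9, 6, -11, -1, 8, -4, -6, 5]
(after j=6) v = [-5, -10, 2, 1, -7, -9, 6, -11, -1, 8, -4, -6, 5]

[-5, -10, 2, 1, -7, -9, 6, -11, -1, 8, -4, -6, 5]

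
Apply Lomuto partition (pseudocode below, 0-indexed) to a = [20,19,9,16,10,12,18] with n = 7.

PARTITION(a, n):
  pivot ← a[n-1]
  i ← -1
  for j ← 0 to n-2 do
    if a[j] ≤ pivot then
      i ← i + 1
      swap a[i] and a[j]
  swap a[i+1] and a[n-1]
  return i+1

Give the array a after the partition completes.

pivot=18, i=-1
j=0: 20>18, skip
j=1: 19>18, skip
j=2: 9≤18, i=0, swap(0,2) ⇒ [9,19,20,16,10,12,18]
j=3: 16≤18, i=1, swap(1,3) ⇒ [9,16,20,19,10,12,18]
j=4: 10≤18, i=2, swap(2,4) ⇒ [9,16,10,19,20,12,18]
j=5: 12≤18, i=3, swap(3,5) ⇒ [9,16,10,12,20,19,18]
swap(4,6) ⇒ [9,16,10,12,18,19,20]; return 4

[9,16,10,12,18,19,20]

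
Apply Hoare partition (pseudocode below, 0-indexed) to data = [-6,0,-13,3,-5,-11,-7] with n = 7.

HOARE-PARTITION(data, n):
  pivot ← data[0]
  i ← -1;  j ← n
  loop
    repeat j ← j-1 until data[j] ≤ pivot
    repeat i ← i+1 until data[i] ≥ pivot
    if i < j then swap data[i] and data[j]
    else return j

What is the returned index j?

pivot=-6
j stops at 6 (-7), i stops at 0 (-6); swap ⇒ [-7,0,-13,3,-5,-11,-6]
j stops at 5 (-11), i stops at 1 (0); swap ⇒ [-7,-11,-13,3,-5,0,-6]
j stops at 2, i stops at 3; i≥j ⇒ return 2. data=[-7,-11,-13,3,-5,0,-6]

2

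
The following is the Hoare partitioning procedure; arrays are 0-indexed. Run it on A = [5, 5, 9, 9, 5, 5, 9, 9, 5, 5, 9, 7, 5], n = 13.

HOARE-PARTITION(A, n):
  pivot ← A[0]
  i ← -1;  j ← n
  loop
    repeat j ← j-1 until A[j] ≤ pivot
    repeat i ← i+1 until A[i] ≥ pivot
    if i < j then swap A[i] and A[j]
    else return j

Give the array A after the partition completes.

[5, 5, 5, 5, 5, 9, 9, 9, 9, 5, 9, 7, 5]

pivot=5
j stops at 12 (5), i stops at 0 (5); swap ⇒ [5, 5, 9, 9, 5, 5, 9, 9, 5, 5, 9, 7, 5]
j stops at 9 (5), i stops at 1 (5); swap ⇒ [5, 5, 9, 9, 5, 5, 9, 9, 5, 5, 9, 7, 5]
j stops at 8 (5), i stops at 2 (9); swap ⇒ [5, 5, 5, 9, 5, 5, 9, 9, 9, 5, 9, 7, 5]
j stops at 5 (5), i stops at 3 (9); swap ⇒ [5, 5, 5, 5, 5, 9, 9, 9, 9, 5, 9, 7, 5]
j stops at 4, i stops at 4; i≥j ⇒ return 4. A=[5, 5, 5, 5, 5, 9, 9, 9, 9, 5, 9, 7, 5]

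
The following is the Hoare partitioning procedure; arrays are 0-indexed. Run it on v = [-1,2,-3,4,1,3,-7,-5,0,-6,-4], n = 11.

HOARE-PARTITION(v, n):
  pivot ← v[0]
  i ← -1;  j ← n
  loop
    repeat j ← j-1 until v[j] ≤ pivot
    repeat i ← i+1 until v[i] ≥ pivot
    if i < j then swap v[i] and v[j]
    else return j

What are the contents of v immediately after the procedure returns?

pivot=-1
j stops at 10 (-4), i stops at 0 (-1); swap ⇒ [-4,2,-3,4,1,3,-7,-5,0,-6,-1]
j stops at 9 (-6), i stops at 1 (2); swap ⇒ [-4,-6,-3,4,1,3,-7,-5,0,2,-1]
j stops at 7 (-5), i stops at 3 (4); swap ⇒ [-4,-6,-3,-5,1,3,-7,4,0,2,-1]
j stops at 6 (-7), i stops at 4 (1); swap ⇒ [-4,-6,-3,-5,-7,3,1,4,0,2,-1]
j stops at 4, i stops at 5; i≥j ⇒ return 4. v=[-4,-6,-3,-5,-7,3,1,4,0,2,-1]

[-4,-6,-3,-5,-7,3,1,4,0,2,-1]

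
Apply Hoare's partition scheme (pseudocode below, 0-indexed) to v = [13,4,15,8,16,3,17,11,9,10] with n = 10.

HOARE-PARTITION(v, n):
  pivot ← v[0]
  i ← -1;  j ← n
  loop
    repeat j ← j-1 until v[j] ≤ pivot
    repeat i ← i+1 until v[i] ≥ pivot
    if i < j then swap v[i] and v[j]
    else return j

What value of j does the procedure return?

5

pivot = v[0] = 13; i = -1, j = 10
j→9 (v[9]=10≤13), i→0 (v[0]=13≥13); i<j, swap → [10,4,15,8,16,3,17,11,9,13]
j→8 (v[8]=9≤13), i→2 (v[2]=15≥13); i<j, swap → [10,4,9,8,16,3,17,11,15,13]
j→7 (v[7]=11≤13), i→4 (v[4]=16≥13); i<j, swap → [10,4,9,8,11,3,17,16,15,13]
j→5, i→6; i≥j, return j=5. v = [10,4,9,8,11,3,17,16,15,13]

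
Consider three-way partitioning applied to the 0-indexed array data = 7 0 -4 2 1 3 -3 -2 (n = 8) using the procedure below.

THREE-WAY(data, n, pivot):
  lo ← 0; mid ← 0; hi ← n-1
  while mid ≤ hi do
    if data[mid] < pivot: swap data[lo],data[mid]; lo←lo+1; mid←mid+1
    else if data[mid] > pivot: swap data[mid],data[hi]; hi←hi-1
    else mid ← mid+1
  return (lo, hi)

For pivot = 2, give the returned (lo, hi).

lo=0 mid=0 hi=7
7>2: swap(0,7), hi=6 ⇒ -2 0 -4 2 1 3 -3 7
-2<2: swap(0,0), lo=1 mid=1 ⇒ -2 0 -4 2 1 3 -3 7
0<2: swap(1,1), lo=2 mid=2 ⇒ -2 0 -4 2 1 3 -3 7
-4<2: swap(2,2), lo=3 mid=3 ⇒ -2 0 -4 2 1 3 -3 7
2=2: mid=4
1<2: swap(3,4), lo=4 mid=5 ⇒ -2 0 -4 1 2 3 -3 7
3>2: swap(5,6), hi=5 ⇒ -2 0 -4 1 2 -3 3 7
-3<2: swap(4,5), lo=5 mid=6 ⇒ -2 0 -4 1 -3 2 3 7
done. lo=5 hi=5; data=-2 0 -4 1 -3 2 3 7

(5, 5)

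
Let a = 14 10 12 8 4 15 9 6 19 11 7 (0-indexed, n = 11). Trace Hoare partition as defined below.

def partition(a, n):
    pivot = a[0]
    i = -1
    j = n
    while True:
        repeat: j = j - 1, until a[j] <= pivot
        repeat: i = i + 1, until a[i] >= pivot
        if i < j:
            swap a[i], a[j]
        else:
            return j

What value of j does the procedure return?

pivot=14
j stops at 10 (7), i stops at 0 (14); swap ⇒ 7 10 12 8 4 15 9 6 19 11 14
j stops at 9 (11), i stops at 5 (15); swap ⇒ 7 10 12 8 4 11 9 6 19 15 14
j stops at 7, i stops at 8; i≥j ⇒ return 7. a=7 10 12 8 4 11 9 6 19 15 14

7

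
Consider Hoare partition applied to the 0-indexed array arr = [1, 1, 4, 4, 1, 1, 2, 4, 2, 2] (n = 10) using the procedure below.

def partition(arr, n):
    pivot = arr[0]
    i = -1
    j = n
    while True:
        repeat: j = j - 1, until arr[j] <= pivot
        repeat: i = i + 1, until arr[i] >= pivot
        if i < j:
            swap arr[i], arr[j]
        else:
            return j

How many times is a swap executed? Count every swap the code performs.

2

pivot=1
j stops at 5 (1), i stops at 0 (1); swap ⇒ [1, 1, 4, 4, 1, 1, 2, 4, 2, 2]
j stops at 4 (1), i stops at 1 (1); swap ⇒ [1, 1, 4, 4, 1, 1, 2, 4, 2, 2]
j stops at 1, i stops at 2; i≥j ⇒ return 1. arr=[1, 1, 4, 4, 1, 1, 2, 4, 2, 2]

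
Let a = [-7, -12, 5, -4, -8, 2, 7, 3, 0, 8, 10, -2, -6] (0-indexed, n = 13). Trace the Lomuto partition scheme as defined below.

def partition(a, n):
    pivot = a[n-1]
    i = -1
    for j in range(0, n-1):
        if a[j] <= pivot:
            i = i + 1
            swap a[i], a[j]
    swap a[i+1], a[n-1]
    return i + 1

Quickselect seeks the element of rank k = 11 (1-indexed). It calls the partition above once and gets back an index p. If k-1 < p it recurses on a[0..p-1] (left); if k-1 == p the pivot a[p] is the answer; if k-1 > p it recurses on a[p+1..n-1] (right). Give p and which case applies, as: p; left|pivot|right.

pivot = a[12] = -6; i = -1
j=0: a[0]=-7 ≤ -6 → i=0, swap a[0],a[0] (no change) → [-7, -12, 5, -4, -8, 2, 7, 3, 0, 8, 10, -2, -6]
j=1: a[1]=-12 ≤ -6 → i=1, swap a[1],a[1] (no change) → [-7, -12, 5, -4, -8, 2, 7, 3, 0, 8, 10, -2, -6]
j=2: a[2]=5 > -6 → no swap
j=3: a[3]=-4 > -6 → no swap
j=4: a[4]=-8 ≤ -6 → i=2, swap a[2],a[4] → [-7, -12, -8, -4, 5, 2, 7, 3, 0, 8, 10, -2, -6]
j=5: a[5]=2 > -6 → no swap
j=6: a[6]=7 > -6 → no swap
j=7: a[7]=3 > -6 → no swap
j=8: a[8]=0 > -6 → no swap
j=9: a[9]=8 > -6 → no swap
j=10: a[10]=10 > -6 → no swap
j=11: a[11]=-2 > -6 → no swap
final swap a[3],a[12] → [-7, -12, -8, -6, 5, 2, 7, 3, 0, 8, 10, -2, -4]; return 3
p = 3; k-1 = 10 > 3 ⇒ right

3; right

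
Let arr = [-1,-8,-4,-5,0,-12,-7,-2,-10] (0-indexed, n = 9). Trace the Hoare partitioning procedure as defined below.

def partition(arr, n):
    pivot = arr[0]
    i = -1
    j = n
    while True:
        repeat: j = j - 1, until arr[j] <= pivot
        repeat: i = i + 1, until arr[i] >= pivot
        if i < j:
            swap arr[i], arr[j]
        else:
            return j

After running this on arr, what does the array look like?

[-10,-8,-4,-5,-2,-12,-7,0,-1]

pivot = arr[0] = -1; i = -1, j = 9
j→8 (arr[8]=-10≤-1), i→0 (arr[0]=-1≥-1); i<j, swap → [-10,-8,-4,-5,0,-12,-7,-2,-1]
j→7 (arr[7]=-2≤-1), i→4 (arr[4]=0≥-1); i<j, swap → [-10,-8,-4,-5,-2,-12,-7,0,-1]
j→6, i→7; i≥j, return j=6. arr = [-10,-8,-4,-5,-2,-12,-7,0,-1]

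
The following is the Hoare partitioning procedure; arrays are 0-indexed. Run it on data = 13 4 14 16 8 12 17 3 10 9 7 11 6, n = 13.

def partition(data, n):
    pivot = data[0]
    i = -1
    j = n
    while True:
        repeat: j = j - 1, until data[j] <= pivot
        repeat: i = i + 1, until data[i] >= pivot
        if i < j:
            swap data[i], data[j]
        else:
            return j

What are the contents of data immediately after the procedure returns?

pivot = data[0] = 13; i = -1, j = 13
j→12 (data[12]=6≤13), i→0 (data[0]=13≥13); i<j, swap → 6 4 14 16 8 12 17 3 10 9 7 11 13
j→11 (data[11]=11≤13), i→2 (data[2]=14≥13); i<j, swap → 6 4 11 16 8 12 17 3 10 9 7 14 13
j→10 (data[10]=7≤13), i→3 (data[3]=16≥13); i<j, swap → 6 4 11 7 8 12 17 3 10 9 16 14 13
j→9 (data[9]=9≤13), i→6 (data[6]=17≥13); i<j, swap → 6 4 11 7 8 12 9 3 10 17 16 14 13
j→8, i→9; i≥j, return j=8. data = 6 4 11 7 8 12 9 3 10 17 16 14 13

6 4 11 7 8 12 9 3 10 17 16 14 13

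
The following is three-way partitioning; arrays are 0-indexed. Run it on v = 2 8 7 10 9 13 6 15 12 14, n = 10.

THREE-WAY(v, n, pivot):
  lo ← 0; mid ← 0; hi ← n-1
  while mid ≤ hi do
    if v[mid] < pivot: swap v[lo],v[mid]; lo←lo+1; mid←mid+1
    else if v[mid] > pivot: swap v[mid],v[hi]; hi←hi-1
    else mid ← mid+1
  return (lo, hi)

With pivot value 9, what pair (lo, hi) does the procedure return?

lo=0 mid=0 hi=9
2<9: swap(0,0), lo=1 mid=1 ⇒ 2 8 7 10 9 13 6 15 12 14
8<9: swap(1,1), lo=2 mid=2 ⇒ 2 8 7 10 9 13 6 15 12 14
7<9: swap(2,2), lo=3 mid=3 ⇒ 2 8 7 10 9 13 6 15 12 14
10>9: swap(3,9), hi=8 ⇒ 2 8 7 14 9 13 6 15 12 10
14>9: swap(3,8), hi=7 ⇒ 2 8 7 12 9 13 6 15 14 10
12>9: swap(3,7), hi=6 ⇒ 2 8 7 15 9 13 6 12 14 10
15>9: swap(3,6), hi=5 ⇒ 2 8 7 6 9 13 15 12 14 10
6<9: swap(3,3), lo=4 mid=4 ⇒ 2 8 7 6 9 13 15 12 14 10
9=9: mid=5
13>9: swap(5,5), hi=4 ⇒ 2 8 7 6 9 13 15 12 14 10
done. lo=4 hi=4; v=2 8 7 6 9 13 15 12 14 10

(4, 4)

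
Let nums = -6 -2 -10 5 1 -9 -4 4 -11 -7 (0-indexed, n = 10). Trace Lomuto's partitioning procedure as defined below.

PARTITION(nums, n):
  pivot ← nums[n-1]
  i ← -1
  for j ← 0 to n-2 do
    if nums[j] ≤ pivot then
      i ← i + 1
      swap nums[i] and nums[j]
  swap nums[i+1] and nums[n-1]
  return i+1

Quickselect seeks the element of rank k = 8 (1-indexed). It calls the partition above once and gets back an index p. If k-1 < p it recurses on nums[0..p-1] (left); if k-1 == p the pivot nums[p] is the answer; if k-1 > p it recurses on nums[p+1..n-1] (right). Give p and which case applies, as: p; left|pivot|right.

3; right

pivot = nums[9] = -7; i = -1
j=0: nums[0]=-6 > -7 → no swap
j=1: nums[1]=-2 > -7 → no swap
j=2: nums[2]=-10 ≤ -7 → i=0, swap nums[0],nums[2] → -10 -2 -6 5 1 -9 -4 4 -11 -7
j=3: nums[3]=5 > -7 → no swap
j=4: nums[4]=1 > -7 → no swap
j=5: nums[5]=-9 ≤ -7 → i=1, swap nums[1],nums[5] → -10 -9 -6 5 1 -2 -4 4 -11 -7
j=6: nums[6]=-4 > -7 → no swap
j=7: nums[7]=4 > -7 → no swap
j=8: nums[8]=-11 ≤ -7 → i=2, swap nums[2],nums[8] → -10 -9 -11 5 1 -2 -4 4 -6 -7
final swap nums[3],nums[9] → -10 -9 -11 -7 1 -2 -4 4 -6 5; return 3
p = 3; k-1 = 7 > 3 ⇒ right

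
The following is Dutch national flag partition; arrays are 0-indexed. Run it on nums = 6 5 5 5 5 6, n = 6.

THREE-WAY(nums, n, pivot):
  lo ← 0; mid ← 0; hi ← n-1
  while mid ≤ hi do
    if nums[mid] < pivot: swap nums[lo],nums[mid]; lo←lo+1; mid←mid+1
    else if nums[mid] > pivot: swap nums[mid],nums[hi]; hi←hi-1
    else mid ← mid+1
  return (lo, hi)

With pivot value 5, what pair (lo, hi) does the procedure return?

pivot = 5; lo=0, mid=0, hi=5
nums[mid]=6>5: swap nums[0],nums[5]; hi=4 → 6 5 5 5 5 6
nums[mid]=6>5: swap nums[0],nums[4]; hi=3 → 5 5 5 5 6 6
nums[mid]=5=5: mid=1
nums[mid]=5=5: mid=2
nums[mid]=5=5: mid=3
nums[mid]=5=5: mid=4
end: lo=0, hi=3; nums = 5 5 5 5 6 6

(0, 3)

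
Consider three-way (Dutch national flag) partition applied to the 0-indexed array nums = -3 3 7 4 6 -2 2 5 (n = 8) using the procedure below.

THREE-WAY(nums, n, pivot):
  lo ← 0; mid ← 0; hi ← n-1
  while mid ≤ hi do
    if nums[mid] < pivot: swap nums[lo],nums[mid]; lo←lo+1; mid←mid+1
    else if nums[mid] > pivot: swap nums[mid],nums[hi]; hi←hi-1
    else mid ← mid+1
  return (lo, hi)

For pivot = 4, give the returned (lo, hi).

pivot = 4; lo=0, mid=0, hi=7
nums[mid]=-3<4: swap nums[0],nums[0]; lo=1,mid=1 → -3 3 7 4 6 -2 2 5
nums[mid]=3<4: swap nums[1],nums[1]; lo=2,mid=2 → -3 3 7 4 6 -2 2 5
nums[mid]=7>4: swap nums[2],nums[7]; hi=6 → -3 3 5 4 6 -2 2 7
nums[mid]=5>4: swap nums[2],nums[6]; hi=5 → -3 3 2 4 6 -2 5 7
nums[mid]=2<4: swap nums[2],nums[2]; lo=3,mid=3 → -3 3 2 4 6 -2 5 7
nums[mid]=4=4: mid=4
nums[mid]=6>4: swap nums[4],nums[5]; hi=4 → -3 3 2 4 -2 6 5 7
nums[mid]=-2<4: swap nums[3],nums[4]; lo=4,mid=5 → -3 3 2 -2 4 6 5 7
end: lo=4, hi=4; nums = -3 3 2 -2 4 6 5 7

(4, 4)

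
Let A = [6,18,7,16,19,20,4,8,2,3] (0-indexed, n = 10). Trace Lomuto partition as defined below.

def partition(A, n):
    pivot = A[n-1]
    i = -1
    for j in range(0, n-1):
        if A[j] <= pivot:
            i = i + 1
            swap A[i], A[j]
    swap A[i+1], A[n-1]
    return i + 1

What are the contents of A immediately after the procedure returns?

pivot = A[9] = 3; i = -1
j=0: A[0]=6 > 3 → no swap
j=1: A[1]=18 > 3 → no swap
j=2: A[2]=7 > 3 → no swap
j=3: A[3]=16 > 3 → no swap
j=4: A[4]=19 > 3 → no swap
j=5: A[5]=20 > 3 → no swap
j=6: A[6]=4 > 3 → no swap
j=7: A[7]=8 > 3 → no swap
j=8: A[8]=2 ≤ 3 → i=0, swap A[0],A[8] → [2,18,7,16,19,20,4,8,6,3]
final swap A[1],A[9] → [2,3,7,16,19,20,4,8,6,18]; return 1

[2,3,7,16,19,20,4,8,6,18]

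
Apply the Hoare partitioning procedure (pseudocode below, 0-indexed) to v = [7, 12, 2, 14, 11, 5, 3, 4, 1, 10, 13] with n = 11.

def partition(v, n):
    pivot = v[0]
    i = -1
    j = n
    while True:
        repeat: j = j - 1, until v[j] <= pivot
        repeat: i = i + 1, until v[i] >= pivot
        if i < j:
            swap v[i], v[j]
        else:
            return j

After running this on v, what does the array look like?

pivot=7
j stops at 8 (1), i stops at 0 (7); swap ⇒ [1, 12, 2, 14, 11, 5, 3, 4, 7, 10, 13]
j stops at 7 (4), i stops at 1 (12); swap ⇒ [1, 4, 2, 14, 11, 5, 3, 12, 7, 10, 13]
j stops at 6 (3), i stops at 3 (14); swap ⇒ [1, 4, 2, 3, 11, 5, 14, 12, 7, 10, 13]
j stops at 5 (5), i stops at 4 (11); swap ⇒ [1, 4, 2, 3, 5, 11, 14, 12, 7, 10, 13]
j stops at 4, i stops at 5; i≥j ⇒ return 4. v=[1, 4, 2, 3, 5, 11, 14, 12, 7, 10, 13]

[1, 4, 2, 3, 5, 11, 14, 12, 7, 10, 13]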